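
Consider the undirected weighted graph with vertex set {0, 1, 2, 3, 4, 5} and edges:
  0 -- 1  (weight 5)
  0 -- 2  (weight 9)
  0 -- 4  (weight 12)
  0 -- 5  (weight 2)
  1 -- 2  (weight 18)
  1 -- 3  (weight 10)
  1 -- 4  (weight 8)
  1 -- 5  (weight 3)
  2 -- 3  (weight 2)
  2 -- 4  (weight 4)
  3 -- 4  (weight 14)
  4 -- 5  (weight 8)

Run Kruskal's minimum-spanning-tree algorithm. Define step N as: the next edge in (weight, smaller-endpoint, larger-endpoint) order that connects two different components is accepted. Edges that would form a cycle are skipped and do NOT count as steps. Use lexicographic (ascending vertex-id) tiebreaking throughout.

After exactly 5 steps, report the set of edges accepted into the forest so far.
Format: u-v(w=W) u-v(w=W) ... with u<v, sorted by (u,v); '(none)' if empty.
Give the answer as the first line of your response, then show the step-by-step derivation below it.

0-5(w=2) 1-4(w=8) 1-5(w=3) 2-3(w=2) 2-4(w=4)

step 1: add edge 0-5 (w=2); MST = {0-5(w=2)}
step 2: add edge 2-3 (w=2); MST = {0-5(w=2) 2-3(w=2)}
step 3: add edge 1-5 (w=3); MST = {0-5(w=2) 1-5(w=3) 2-3(w=2)}
step 4: add edge 2-4 (w=4); MST = {0-5(w=2) 1-5(w=3) 2-3(w=2) 2-4(w=4)}
step 5: add edge 1-4 (w=8); MST = {0-5(w=2) 1-4(w=8) 1-5(w=3) 2-3(w=2) 2-4(w=4)}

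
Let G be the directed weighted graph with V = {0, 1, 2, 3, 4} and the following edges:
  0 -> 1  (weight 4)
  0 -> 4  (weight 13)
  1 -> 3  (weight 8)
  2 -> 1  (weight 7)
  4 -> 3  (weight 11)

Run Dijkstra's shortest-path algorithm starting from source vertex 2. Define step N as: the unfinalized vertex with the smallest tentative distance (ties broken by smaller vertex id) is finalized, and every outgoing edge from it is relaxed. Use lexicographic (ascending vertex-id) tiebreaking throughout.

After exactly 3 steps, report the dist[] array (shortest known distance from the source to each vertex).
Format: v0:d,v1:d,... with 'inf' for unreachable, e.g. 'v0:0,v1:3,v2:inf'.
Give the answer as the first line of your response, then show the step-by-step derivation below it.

v0:inf,v1:7,v2:0,v3:15,v4:inf

step 1: dist = v0:inf,v1:7,v2:0,v3:inf,v4:inf
step 2: dist = v0:inf,v1:7,v2:0,v3:15,v4:inf
step 3: dist = v0:inf,v1:7,v2:0,v3:15,v4:inf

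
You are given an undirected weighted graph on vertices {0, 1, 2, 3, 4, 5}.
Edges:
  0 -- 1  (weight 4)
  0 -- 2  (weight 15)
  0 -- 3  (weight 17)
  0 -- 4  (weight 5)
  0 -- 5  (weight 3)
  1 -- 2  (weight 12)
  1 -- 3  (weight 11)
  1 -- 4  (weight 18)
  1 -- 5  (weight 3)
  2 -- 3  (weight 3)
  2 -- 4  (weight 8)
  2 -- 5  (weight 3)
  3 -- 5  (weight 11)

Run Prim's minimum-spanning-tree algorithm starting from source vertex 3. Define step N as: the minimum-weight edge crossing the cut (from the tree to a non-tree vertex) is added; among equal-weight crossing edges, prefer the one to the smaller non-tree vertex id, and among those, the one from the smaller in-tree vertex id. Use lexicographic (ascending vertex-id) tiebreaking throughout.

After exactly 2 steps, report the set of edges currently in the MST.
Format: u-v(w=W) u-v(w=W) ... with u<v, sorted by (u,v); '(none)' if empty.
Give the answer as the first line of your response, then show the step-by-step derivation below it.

2-3(w=3) 2-5(w=3)

step 1: add edge 2-3 (w=3); MST = {2-3(w=3)}
step 2: add edge 2-5 (w=3); MST = {2-3(w=3) 2-5(w=3)}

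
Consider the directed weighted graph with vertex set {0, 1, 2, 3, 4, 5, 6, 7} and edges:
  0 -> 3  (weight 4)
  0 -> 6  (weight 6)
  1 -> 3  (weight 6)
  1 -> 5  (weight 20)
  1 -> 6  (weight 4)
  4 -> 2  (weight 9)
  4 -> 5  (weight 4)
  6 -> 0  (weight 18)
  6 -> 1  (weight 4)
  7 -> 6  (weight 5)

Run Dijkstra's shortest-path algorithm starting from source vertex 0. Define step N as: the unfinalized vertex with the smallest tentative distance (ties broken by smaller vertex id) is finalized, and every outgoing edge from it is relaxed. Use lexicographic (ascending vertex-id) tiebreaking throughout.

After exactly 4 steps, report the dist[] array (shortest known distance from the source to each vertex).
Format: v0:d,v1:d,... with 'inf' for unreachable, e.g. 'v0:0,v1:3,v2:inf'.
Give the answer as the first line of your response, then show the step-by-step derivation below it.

v0:0,v1:10,v2:inf,v3:4,v4:inf,v5:30,v6:6,v7:inf

step 1: dist = v0:0,v1:inf,v2:inf,v3:4,v4:inf,v5:inf,v6:6,v7:inf
step 2: dist = v0:0,v1:inf,v2:inf,v3:4,v4:inf,v5:inf,v6:6,v7:inf
step 3: dist = v0:0,v1:10,v2:inf,v3:4,v4:inf,v5:inf,v6:6,v7:inf
step 4: dist = v0:0,v1:10,v2:inf,v3:4,v4:inf,v5:30,v6:6,v7:inf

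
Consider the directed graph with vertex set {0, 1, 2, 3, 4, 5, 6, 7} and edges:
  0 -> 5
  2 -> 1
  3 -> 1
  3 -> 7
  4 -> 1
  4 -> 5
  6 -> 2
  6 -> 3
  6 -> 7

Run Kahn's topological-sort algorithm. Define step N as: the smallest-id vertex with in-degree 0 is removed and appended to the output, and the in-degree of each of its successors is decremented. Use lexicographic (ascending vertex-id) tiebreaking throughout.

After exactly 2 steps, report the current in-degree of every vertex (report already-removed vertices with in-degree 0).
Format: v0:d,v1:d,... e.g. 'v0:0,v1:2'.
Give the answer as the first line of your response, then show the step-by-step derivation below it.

v0:0,v1:2,v2:1,v3:1,v4:0,v5:0,v6:0,v7:2

step 1: output 0; order=[0]; indeg=(0,3,1,1,0,1,0,2)
step 2: output 4; order=[0,4]; indeg=(0,2,1,1,0,0,0,2)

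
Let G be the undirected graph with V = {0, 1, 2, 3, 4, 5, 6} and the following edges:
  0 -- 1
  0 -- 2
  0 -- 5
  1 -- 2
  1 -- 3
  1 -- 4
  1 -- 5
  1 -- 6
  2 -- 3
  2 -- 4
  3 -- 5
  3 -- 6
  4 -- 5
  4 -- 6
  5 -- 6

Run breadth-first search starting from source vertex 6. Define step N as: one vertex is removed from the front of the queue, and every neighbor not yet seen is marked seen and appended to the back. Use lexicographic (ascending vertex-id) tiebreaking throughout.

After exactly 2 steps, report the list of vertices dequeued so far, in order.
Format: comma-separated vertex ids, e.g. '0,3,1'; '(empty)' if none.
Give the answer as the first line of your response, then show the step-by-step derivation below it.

6,1

step 1: dequeue 6; queue=[1,3,4,5]; order=6
step 2: dequeue 1; queue=[3,4,5,0,2]; order=6,1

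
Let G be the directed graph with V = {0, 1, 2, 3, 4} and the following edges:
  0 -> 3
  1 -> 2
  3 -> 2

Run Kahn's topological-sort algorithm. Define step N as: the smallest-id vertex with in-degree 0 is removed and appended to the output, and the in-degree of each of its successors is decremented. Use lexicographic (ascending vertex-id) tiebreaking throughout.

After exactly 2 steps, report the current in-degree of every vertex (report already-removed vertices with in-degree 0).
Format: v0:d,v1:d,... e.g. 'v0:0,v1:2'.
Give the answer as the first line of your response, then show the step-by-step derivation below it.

v0:0,v1:0,v2:1,v3:0,v4:0

step 1: output 0; order=[0]; indeg=(0,0,2,0,0)
step 2: output 1; order=[0,1]; indeg=(0,0,1,0,0)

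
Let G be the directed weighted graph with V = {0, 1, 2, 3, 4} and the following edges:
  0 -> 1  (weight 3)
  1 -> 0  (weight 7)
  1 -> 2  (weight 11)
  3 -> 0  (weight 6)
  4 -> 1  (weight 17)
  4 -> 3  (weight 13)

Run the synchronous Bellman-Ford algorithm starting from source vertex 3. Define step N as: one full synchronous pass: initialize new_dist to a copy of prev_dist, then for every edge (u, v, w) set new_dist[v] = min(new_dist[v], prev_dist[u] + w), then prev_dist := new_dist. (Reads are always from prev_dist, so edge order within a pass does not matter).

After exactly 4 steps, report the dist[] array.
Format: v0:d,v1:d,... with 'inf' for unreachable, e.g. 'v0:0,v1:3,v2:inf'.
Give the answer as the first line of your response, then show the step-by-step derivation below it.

v0:6,v1:9,v2:20,v3:0,v4:inf

step 1: dist = v0:6,v1:inf,v2:inf,v3:0,v4:inf
step 2: dist = v0:6,v1:9,v2:inf,v3:0,v4:inf
step 3: dist = v0:6,v1:9,v2:20,v3:0,v4:inf
step 4: dist = v0:6,v1:9,v2:20,v3:0,v4:inf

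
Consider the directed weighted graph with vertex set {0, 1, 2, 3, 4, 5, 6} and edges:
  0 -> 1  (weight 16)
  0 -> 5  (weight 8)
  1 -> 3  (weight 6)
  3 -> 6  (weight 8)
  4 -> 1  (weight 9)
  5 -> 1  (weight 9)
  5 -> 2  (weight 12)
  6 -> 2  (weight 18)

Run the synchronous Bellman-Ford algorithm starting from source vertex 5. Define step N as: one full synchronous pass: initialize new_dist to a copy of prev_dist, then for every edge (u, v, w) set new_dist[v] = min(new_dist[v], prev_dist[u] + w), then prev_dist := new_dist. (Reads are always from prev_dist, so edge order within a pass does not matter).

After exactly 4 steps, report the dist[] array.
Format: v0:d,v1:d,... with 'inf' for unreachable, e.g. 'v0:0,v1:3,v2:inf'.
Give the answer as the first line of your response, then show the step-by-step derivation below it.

v0:inf,v1:9,v2:12,v3:15,v4:inf,v5:0,v6:23

step 1: dist = v0:inf,v1:9,v2:12,v3:inf,v4:inf,v5:0,v6:inf
step 2: dist = v0:inf,v1:9,v2:12,v3:15,v4:inf,v5:0,v6:inf
step 3: dist = v0:inf,v1:9,v2:12,v3:15,v4:inf,v5:0,v6:23
step 4: dist = v0:inf,v1:9,v2:12,v3:15,v4:inf,v5:0,v6:23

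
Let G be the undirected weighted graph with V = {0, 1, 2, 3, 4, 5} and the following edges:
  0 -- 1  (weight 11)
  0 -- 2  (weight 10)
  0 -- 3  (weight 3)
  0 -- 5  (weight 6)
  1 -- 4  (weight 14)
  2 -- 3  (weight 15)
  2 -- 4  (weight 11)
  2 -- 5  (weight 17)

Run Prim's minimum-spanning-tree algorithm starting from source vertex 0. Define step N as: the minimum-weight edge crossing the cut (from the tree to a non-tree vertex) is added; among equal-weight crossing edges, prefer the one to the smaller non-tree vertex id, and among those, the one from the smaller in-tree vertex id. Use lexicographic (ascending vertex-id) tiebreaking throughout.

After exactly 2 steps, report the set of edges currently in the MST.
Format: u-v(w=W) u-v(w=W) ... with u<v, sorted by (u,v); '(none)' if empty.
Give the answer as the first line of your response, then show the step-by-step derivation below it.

0-3(w=3) 0-5(w=6)

step 1: add edge 0-3 (w=3); MST = {0-3(w=3)}
step 2: add edge 0-5 (w=6); MST = {0-3(w=3) 0-5(w=6)}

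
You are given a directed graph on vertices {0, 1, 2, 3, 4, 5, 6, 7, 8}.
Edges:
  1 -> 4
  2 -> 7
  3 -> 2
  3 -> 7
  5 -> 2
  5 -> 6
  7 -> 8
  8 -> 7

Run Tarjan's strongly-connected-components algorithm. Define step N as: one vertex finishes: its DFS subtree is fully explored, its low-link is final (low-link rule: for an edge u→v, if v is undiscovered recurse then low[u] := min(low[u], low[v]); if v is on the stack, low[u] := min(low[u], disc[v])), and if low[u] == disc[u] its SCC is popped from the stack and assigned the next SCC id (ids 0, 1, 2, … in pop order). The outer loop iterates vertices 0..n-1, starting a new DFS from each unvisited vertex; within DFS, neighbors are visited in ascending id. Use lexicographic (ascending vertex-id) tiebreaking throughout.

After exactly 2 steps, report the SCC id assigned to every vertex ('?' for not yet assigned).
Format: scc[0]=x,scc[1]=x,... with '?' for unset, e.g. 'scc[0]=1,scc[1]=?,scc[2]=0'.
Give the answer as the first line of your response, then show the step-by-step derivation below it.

scc[0]=0,scc[1]=?,scc[2]=?,scc[3]=?,scc[4]=1,scc[5]=?,scc[6]=?,scc[7]=?,scc[8]=?

step 1: low=(low[0]=0,low[1]=?,low[2]=?,low[3]=?,low[4]=?,low[5]=?,low[6]=?,low[7]=?,low[8]=?); scc=(scc[0]=0,scc[1]=?,scc[2]=?,scc[3]=?,scc[4]=?,scc[5]=?,scc[6]=?,scc[7]=?,scc[8]=?)
step 2: low=(low[0]=0,low[1]=1,low[2]=?,low[3]=?,low[4]=2,low[5]=?,low[6]=?,low[7]=?,low[8]=?); scc=(scc[0]=0,scc[1]=?,scc[2]=?,scc[3]=?,scc[4]=1,scc[5]=?,scc[6]=?,scc[7]=?,scc[8]=?)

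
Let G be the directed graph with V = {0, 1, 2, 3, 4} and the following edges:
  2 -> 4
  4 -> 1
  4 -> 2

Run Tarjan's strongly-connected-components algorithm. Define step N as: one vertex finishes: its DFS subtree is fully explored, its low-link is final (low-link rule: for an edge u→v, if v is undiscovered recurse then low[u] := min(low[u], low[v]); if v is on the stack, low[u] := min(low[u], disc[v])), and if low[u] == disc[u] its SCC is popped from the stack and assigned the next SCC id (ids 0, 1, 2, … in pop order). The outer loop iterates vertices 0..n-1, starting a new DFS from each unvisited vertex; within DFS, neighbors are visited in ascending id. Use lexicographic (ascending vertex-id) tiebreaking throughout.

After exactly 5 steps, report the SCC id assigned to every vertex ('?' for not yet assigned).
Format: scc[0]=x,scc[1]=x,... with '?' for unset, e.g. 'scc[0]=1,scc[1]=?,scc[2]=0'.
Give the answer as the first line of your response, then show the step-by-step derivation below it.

scc[0]=0,scc[1]=1,scc[2]=2,scc[3]=3,scc[4]=2

step 1: low=(low[0]=0,low[1]=?,low[2]=?,low[3]=?,low[4]=?); scc=(scc[0]=0,scc[1]=?,scc[2]=?,scc[3]=?,scc[4]=?)
step 2: low=(low[0]=0,low[1]=1,low[2]=?,low[3]=?,low[4]=?); scc=(scc[0]=0,scc[1]=1,scc[2]=?,scc[3]=?,scc[4]=?)
step 3: low=(low[0]=0,low[1]=1,low[2]=2,low[3]=?,low[4]=2); scc=(scc[0]=0,scc[1]=1,scc[2]=?,scc[3]=?,scc[4]=?)
step 4: low=(low[0]=0,low[1]=1,low[2]=2,low[3]=?,low[4]=2); scc=(scc[0]=0,scc[1]=1,scc[2]=2,scc[3]=?,scc[4]=2)
step 5: low=(low[0]=0,low[1]=1,low[2]=2,low[3]=4,low[4]=2); scc=(scc[0]=0,scc[1]=1,scc[2]=2,scc[3]=3,scc[4]=2)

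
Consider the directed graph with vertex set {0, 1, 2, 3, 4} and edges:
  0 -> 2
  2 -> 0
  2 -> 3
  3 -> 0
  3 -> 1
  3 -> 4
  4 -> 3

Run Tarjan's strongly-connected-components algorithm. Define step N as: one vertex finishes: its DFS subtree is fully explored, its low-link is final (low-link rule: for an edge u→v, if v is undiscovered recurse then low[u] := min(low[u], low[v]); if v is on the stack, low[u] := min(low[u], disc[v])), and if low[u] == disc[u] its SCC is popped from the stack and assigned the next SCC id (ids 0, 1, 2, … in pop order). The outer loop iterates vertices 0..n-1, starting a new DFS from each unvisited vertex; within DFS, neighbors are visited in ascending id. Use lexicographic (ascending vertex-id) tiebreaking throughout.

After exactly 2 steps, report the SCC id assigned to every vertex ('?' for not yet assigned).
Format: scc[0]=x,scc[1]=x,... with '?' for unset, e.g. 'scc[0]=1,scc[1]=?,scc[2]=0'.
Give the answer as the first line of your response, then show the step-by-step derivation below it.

scc[0]=?,scc[1]=0,scc[2]=?,scc[3]=?,scc[4]=?

step 1: low=(low[0]=0,low[1]=3,low[2]=0,low[3]=0,low[4]=?); scc=(scc[0]=?,scc[1]=0,scc[2]=?,scc[3]=?,scc[4]=?)
step 2: low=(low[0]=0,low[1]=3,low[2]=0,low[3]=0,low[4]=2); scc=(scc[0]=?,scc[1]=0,scc[2]=?,scc[3]=?,scc[4]=?)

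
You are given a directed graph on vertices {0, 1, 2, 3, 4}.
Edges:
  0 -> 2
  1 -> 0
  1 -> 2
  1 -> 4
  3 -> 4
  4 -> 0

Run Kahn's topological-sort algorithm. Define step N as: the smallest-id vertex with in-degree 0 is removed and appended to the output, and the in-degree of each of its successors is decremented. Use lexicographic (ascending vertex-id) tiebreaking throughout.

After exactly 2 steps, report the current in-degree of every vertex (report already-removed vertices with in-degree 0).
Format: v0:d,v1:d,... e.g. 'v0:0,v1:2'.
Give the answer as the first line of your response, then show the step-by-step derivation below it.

v0:1,v1:0,v2:1,v3:0,v4:0

step 1: output 1; order=[1]; indeg=(1,0,1,0,1)
step 2: output 3; order=[1,3]; indeg=(1,0,1,0,0)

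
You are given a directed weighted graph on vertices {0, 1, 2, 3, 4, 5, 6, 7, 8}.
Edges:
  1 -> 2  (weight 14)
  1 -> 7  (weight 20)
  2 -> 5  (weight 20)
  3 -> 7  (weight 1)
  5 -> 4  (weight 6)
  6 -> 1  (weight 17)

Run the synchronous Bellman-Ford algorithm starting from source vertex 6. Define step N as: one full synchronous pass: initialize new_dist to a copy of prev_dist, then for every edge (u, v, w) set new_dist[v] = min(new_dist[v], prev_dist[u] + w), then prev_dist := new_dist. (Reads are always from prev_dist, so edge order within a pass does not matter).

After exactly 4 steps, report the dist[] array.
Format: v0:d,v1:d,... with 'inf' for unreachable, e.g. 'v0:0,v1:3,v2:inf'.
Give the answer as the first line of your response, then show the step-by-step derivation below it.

v0:inf,v1:17,v2:31,v3:inf,v4:57,v5:51,v6:0,v7:37,v8:inf

step 1: dist = v0:inf,v1:17,v2:inf,v3:inf,v4:inf,v5:inf,v6:0,v7:inf,v8:inf
step 2: dist = v0:inf,v1:17,v2:31,v3:inf,v4:inf,v5:inf,v6:0,v7:37,v8:inf
step 3: dist = v0:inf,v1:17,v2:31,v3:inf,v4:inf,v5:51,v6:0,v7:37,v8:inf
step 4: dist = v0:inf,v1:17,v2:31,v3:inf,v4:57,v5:51,v6:0,v7:37,v8:inf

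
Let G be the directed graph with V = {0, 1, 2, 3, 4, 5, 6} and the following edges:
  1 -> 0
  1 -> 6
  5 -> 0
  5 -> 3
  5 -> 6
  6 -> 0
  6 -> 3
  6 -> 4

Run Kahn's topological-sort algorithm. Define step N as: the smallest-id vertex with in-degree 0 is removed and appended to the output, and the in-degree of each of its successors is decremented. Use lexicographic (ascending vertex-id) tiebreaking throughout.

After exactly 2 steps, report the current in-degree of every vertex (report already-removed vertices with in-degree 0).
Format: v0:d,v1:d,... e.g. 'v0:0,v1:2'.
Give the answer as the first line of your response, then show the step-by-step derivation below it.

v0:2,v1:0,v2:0,v3:2,v4:1,v5:0,v6:1

step 1: output 1; order=[1]; indeg=(2,0,0,2,1,0,1)
step 2: output 2; order=[1,2]; indeg=(2,0,0,2,1,0,1)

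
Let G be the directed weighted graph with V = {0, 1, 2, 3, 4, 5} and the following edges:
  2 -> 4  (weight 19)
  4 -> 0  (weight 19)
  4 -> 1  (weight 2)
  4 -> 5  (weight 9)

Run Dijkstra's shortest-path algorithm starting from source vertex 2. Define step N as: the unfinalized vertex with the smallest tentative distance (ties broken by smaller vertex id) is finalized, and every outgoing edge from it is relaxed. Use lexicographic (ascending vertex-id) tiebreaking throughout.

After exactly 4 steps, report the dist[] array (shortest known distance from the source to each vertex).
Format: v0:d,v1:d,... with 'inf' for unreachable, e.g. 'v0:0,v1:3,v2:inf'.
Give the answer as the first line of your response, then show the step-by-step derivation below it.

v0:38,v1:21,v2:0,v3:inf,v4:19,v5:28

step 1: dist = v0:inf,v1:inf,v2:0,v3:inf,v4:19,v5:inf
step 2: dist = v0:38,v1:21,v2:0,v3:inf,v4:19,v5:28
step 3: dist = v0:38,v1:21,v2:0,v3:inf,v4:19,v5:28
step 4: dist = v0:38,v1:21,v2:0,v3:inf,v4:19,v5:28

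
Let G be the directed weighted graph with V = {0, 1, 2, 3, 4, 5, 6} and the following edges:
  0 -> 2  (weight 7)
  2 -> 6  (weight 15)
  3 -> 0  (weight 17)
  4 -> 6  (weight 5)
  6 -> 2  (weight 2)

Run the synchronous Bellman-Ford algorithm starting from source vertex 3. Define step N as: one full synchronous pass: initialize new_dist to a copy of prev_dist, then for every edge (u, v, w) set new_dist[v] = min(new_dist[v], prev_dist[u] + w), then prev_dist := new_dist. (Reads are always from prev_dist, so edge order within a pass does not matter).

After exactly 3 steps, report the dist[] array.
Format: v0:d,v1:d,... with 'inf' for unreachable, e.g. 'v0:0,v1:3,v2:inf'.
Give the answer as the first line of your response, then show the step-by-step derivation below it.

v0:17,v1:inf,v2:24,v3:0,v4:inf,v5:inf,v6:39

step 1: dist = v0:17,v1:inf,v2:inf,v3:0,v4:inf,v5:inf,v6:inf
step 2: dist = v0:17,v1:inf,v2:24,v3:0,v4:inf,v5:inf,v6:inf
step 3: dist = v0:17,v1:inf,v2:24,v3:0,v4:inf,v5:inf,v6:39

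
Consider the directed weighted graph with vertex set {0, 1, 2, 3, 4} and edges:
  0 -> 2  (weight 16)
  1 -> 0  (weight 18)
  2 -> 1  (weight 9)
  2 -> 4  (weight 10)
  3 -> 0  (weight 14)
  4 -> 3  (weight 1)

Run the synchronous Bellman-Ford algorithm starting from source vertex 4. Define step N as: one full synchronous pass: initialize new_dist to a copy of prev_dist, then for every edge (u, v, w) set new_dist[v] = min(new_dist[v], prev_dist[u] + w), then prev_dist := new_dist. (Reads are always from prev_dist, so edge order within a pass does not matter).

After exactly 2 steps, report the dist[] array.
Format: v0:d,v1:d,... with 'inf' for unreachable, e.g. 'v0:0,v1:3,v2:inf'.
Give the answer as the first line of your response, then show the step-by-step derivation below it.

v0:15,v1:inf,v2:inf,v3:1,v4:0

step 1: dist = v0:inf,v1:inf,v2:inf,v3:1,v4:0
step 2: dist = v0:15,v1:inf,v2:inf,v3:1,v4:0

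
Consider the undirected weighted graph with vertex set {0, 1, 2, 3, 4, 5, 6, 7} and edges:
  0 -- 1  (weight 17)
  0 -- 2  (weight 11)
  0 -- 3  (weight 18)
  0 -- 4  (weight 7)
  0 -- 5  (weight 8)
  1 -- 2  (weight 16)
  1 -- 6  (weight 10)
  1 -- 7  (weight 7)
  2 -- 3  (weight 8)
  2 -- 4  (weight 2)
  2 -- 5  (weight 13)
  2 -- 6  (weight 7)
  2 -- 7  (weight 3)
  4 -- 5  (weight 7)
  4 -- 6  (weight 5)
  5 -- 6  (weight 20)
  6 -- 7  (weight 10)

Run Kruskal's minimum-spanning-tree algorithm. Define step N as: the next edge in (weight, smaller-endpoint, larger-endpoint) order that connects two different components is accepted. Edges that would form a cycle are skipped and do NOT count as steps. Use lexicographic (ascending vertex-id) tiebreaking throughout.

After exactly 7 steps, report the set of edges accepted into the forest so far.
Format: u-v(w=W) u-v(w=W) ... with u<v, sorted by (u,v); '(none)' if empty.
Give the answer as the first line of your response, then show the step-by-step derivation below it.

0-4(w=7) 1-7(w=7) 2-3(w=8) 2-4(w=2) 2-7(w=3) 4-5(w=7) 4-6(w=5)

step 1: add edge 2-4 (w=2); MST = {2-4(w=2)}
step 2: add edge 2-7 (w=3); MST = {2-4(w=2) 2-7(w=3)}
step 3: add edge 4-6 (w=5); MST = {2-4(w=2) 2-7(w=3) 4-6(w=5)}
step 4: add edge 0-4 (w=7); MST = {0-4(w=7) 2-4(w=2) 2-7(w=3) 4-6(w=5)}
step 5: add edge 1-7 (w=7); MST = {0-4(w=7) 1-7(w=7) 2-4(w=2) 2-7(w=3) 4-6(w=5)}
step 6: add edge 4-5 (w=7); MST = {0-4(w=7) 1-7(w=7) 2-4(w=2) 2-7(w=3) 4-5(w=7) 4-6(w=5)}
step 7: add edge 2-3 (w=8); MST = {0-4(w=7) 1-7(w=7) 2-3(w=8) 2-4(w=2) 2-7(w=3) 4-5(w=7) 4-6(w=5)}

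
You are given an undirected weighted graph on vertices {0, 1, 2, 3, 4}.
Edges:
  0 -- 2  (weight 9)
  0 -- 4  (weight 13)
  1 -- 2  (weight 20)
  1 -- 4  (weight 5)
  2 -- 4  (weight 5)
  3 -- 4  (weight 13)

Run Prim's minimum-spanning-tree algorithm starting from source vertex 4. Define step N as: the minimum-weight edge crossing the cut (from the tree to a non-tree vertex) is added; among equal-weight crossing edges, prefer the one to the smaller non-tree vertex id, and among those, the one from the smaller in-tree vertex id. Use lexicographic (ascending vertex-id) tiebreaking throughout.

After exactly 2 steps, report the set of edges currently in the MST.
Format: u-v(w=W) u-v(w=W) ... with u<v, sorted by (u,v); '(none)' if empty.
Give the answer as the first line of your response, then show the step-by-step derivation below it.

1-4(w=5) 2-4(w=5)

step 1: add edge 1-4 (w=5); MST = {1-4(w=5)}
step 2: add edge 2-4 (w=5); MST = {1-4(w=5) 2-4(w=5)}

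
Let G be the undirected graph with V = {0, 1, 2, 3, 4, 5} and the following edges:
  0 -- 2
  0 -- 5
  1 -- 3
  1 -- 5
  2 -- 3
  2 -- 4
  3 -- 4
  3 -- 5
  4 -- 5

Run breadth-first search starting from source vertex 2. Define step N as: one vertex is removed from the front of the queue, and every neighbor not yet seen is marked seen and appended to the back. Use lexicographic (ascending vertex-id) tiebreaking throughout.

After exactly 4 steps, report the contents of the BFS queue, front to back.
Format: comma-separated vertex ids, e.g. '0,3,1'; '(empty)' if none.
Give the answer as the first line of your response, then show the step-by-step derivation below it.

5,1

step 1: dequeue 2; queue=[0,3,4]; order=2
step 2: dequeue 0; queue=[3,4,5]; order=2,0
step 3: dequeue 3; queue=[4,5,1]; order=2,0,3
step 4: dequeue 4; queue=[5,1]; order=2,0,3,4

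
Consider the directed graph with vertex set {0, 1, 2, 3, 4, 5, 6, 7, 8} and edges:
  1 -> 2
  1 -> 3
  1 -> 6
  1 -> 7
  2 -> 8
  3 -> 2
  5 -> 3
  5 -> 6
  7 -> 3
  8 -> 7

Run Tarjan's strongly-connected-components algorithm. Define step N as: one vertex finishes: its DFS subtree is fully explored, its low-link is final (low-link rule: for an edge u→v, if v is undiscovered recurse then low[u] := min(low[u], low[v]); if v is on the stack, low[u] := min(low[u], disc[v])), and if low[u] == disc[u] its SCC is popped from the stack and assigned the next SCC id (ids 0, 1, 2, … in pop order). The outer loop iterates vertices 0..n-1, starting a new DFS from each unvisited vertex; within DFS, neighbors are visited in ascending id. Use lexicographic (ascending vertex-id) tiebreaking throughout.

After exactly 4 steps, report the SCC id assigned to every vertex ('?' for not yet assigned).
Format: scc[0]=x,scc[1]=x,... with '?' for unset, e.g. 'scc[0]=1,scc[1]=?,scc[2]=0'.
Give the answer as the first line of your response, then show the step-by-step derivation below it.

scc[0]=0,scc[1]=?,scc[2]=?,scc[3]=?,scc[4]=?,scc[5]=?,scc[6]=?,scc[7]=?,scc[8]=?

step 1: low=(low[0]=0,low[1]=?,low[2]=?,low[3]=?,low[4]=?,low[5]=?,low[6]=?,low[7]=?,low[8]=?); scc=(scc[0]=0,scc[1]=?,scc[2]=?,scc[3]=?,scc[4]=?,scc[5]=?,scc[6]=?,scc[7]=?,scc[8]=?)
step 2: low=(low[0]=0,low[1]=1,low[2]=2,low[3]=2,low[4]=?,low[5]=?,low[6]=?,low[7]=4,low[8]=3); scc=(scc[0]=0,scc[1]=?,scc[2]=?,scc[3]=?,scc[4]=?,scc[5]=?,scc[6]=?,scc[7]=?,scc[8]=?)
step 3: low=(low[0]=0,low[1]=1,low[2]=2,low[3]=2,low[4]=?,low[5]=?,low[6]=?,low[7]=2,low[8]=3); scc=(scc[0]=0,scc[1]=?,scc[2]=?,scc[3]=?,scc[4]=?,scc[5]=?,scc[6]=?,scc[7]=?,scc[8]=?)
step 4: low=(low[0]=0,low[1]=1,low[2]=2,low[3]=2,low[4]=?,low[5]=?,low[6]=?,low[7]=2,low[8]=2); scc=(scc[0]=0,scc[1]=?,scc[2]=?,scc[3]=?,scc[4]=?,scc[5]=?,scc[6]=?,scc[7]=?,scc[8]=?)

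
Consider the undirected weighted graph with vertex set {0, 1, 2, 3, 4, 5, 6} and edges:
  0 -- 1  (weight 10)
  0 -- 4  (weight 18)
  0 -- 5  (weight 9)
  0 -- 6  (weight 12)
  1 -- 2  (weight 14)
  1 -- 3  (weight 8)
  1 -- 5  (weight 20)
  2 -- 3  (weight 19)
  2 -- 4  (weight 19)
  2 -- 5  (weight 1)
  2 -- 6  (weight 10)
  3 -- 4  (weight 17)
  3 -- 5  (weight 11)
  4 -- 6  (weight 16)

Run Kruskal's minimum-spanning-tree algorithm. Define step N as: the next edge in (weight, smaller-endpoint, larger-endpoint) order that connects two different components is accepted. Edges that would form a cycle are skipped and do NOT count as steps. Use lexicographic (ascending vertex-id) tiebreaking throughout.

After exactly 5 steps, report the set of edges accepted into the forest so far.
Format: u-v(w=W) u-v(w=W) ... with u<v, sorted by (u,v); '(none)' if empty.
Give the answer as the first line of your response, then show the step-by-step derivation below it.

0-1(w=10) 0-5(w=9) 1-3(w=8) 2-5(w=1) 2-6(w=10)

step 1: add edge 2-5 (w=1); MST = {2-5(w=1)}
step 2: add edge 1-3 (w=8); MST = {1-3(w=8) 2-5(w=1)}
step 3: add edge 0-5 (w=9); MST = {0-5(w=9) 1-3(w=8) 2-5(w=1)}
step 4: add edge 0-1 (w=10); MST = {0-1(w=10) 0-5(w=9) 1-3(w=8) 2-5(w=1)}
step 5: add edge 2-6 (w=10); MST = {0-1(w=10) 0-5(w=9) 1-3(w=8) 2-5(w=1) 2-6(w=10)}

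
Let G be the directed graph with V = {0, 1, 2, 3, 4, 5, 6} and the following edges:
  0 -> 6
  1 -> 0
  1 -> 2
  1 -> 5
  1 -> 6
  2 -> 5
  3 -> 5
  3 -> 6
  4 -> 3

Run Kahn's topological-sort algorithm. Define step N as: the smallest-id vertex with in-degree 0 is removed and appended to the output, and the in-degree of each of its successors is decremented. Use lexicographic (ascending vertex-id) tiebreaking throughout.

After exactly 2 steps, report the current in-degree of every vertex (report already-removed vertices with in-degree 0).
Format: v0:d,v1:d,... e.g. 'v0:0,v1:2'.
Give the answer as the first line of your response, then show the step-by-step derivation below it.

v0:0,v1:0,v2:0,v3:1,v4:0,v5:2,v6:1

step 1: output 1; order=[1]; indeg=(0,0,0,1,0,2,2)
step 2: output 0; order=[1,0]; indeg=(0,0,0,1,0,2,1)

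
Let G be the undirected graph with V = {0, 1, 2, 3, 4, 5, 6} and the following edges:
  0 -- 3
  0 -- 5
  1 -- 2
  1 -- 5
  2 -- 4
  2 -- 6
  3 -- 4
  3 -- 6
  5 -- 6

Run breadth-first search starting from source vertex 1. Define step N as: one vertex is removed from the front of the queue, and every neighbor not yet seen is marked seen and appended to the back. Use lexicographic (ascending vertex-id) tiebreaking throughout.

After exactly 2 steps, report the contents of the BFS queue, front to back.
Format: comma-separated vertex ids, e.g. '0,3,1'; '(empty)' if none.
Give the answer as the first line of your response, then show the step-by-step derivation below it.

5,4,6

step 1: dequeue 1; queue=[2,5]; order=1
step 2: dequeue 2; queue=[5,4,6]; order=1,2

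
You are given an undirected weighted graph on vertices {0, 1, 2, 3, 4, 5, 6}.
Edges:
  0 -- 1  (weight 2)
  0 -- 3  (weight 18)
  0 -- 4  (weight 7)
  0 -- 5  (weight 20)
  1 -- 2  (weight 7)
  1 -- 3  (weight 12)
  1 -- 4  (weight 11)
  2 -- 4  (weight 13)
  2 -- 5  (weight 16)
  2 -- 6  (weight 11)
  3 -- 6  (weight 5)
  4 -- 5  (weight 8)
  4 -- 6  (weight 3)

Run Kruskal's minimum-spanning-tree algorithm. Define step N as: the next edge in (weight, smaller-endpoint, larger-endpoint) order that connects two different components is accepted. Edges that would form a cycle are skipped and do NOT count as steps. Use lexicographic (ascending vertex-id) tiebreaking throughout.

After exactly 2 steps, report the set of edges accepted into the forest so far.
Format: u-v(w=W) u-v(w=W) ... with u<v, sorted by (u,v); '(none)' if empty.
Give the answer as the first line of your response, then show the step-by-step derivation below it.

0-1(w=2) 4-6(w=3)

step 1: add edge 0-1 (w=2); MST = {0-1(w=2)}
step 2: add edge 4-6 (w=3); MST = {0-1(w=2) 4-6(w=3)}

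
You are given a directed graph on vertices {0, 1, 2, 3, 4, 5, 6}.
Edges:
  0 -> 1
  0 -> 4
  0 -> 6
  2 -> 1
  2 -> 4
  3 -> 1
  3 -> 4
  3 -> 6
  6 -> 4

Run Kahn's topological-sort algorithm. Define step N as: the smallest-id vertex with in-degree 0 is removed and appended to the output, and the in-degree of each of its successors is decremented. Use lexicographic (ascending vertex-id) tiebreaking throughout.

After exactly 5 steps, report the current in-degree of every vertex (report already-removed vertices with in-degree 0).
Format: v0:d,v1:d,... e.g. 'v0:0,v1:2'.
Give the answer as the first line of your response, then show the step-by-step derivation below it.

v0:0,v1:0,v2:0,v3:0,v4:1,v5:0,v6:0

step 1: output 0; order=[0]; indeg=(0,2,0,0,3,0,1)
step 2: output 2; order=[0,2]; indeg=(0,1,0,0,2,0,1)
step 3: output 3; order=[0,2,3]; indeg=(0,0,0,0,1,0,0)
step 4: output 1; order=[0,2,3,1]; indeg=(0,0,0,0,1,0,0)
step 5: output 5; order=[0,2,3,1,5]; indeg=(0,0,0,0,1,0,0)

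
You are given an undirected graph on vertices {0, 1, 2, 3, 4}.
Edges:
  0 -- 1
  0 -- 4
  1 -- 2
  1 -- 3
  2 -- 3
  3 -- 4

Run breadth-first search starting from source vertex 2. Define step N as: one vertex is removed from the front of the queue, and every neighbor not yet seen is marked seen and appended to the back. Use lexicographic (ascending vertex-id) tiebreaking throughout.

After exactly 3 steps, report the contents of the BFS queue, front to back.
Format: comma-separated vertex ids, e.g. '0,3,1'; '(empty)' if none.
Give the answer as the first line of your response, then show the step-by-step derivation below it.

0,4

step 1: dequeue 2; queue=[1,3]; order=2
step 2: dequeue 1; queue=[3,0]; order=2,1
step 3: dequeue 3; queue=[0,4]; order=2,1,3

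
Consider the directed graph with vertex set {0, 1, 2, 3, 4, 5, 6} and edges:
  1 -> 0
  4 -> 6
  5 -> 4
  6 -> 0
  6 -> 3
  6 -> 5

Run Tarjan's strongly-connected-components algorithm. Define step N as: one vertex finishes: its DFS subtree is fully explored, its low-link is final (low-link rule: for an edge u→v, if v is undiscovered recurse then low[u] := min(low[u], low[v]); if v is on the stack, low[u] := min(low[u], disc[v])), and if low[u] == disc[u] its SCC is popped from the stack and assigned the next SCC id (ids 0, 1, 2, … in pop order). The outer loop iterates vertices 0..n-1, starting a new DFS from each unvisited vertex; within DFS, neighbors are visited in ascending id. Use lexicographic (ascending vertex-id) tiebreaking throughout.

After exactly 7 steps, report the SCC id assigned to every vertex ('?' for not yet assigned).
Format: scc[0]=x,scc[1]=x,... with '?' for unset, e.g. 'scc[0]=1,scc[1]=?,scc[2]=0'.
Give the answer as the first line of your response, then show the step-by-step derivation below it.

scc[0]=0,scc[1]=1,scc[2]=2,scc[3]=3,scc[4]=4,scc[5]=4,scc[6]=4

step 1: low=(low[0]=0,low[1]=?,low[2]=?,low[3]=?,low[4]=?,low[5]=?,low[6]=?); scc=(scc[0]=0,scc[1]=?,scc[2]=?,scc[3]=?,scc[4]=?,scc[5]=?,scc[6]=?)
step 2: low=(low[0]=0,low[1]=1,low[2]=?,low[3]=?,low[4]=?,low[5]=?,low[6]=?); scc=(scc[0]=0,scc[1]=1,scc[2]=?,scc[3]=?,scc[4]=?,scc[5]=?,scc[6]=?)
step 3: low=(low[0]=0,low[1]=1,low[2]=2,low[3]=?,low[4]=?,low[5]=?,low[6]=?); scc=(scc[0]=0,scc[1]=1,scc[2]=2,scc[3]=?,scc[4]=?,scc[5]=?,scc[6]=?)
step 4: low=(low[0]=0,low[1]=1,low[2]=2,low[3]=3,low[4]=?,low[5]=?,low[6]=?); scc=(scc[0]=0,scc[1]=1,scc[2]=2,scc[3]=3,scc[4]=?,scc[5]=?,scc[6]=?)
step 5: low=(low[0]=0,low[1]=1,low[2]=2,low[3]=3,low[4]=4,low[5]=4,low[6]=5); scc=(scc[0]=0,scc[1]=1,scc[2]=2,scc[3]=3,scc[4]=?,scc[5]=?,scc[6]=?)
step 6: low=(low[0]=0,low[1]=1,low[2]=2,low[3]=3,low[4]=4,low[5]=4,low[6]=4); scc=(scc[0]=0,scc[1]=1,scc[2]=2,scc[3]=3,scc[4]=?,scc[5]=?,scc[6]=?)
step 7: low=(low[0]=0,low[1]=1,low[2]=2,low[3]=3,low[4]=4,low[5]=4,low[6]=4); scc=(scc[0]=0,scc[1]=1,scc[2]=2,scc[3]=3,scc[4]=4,scc[5]=4,scc[6]=4)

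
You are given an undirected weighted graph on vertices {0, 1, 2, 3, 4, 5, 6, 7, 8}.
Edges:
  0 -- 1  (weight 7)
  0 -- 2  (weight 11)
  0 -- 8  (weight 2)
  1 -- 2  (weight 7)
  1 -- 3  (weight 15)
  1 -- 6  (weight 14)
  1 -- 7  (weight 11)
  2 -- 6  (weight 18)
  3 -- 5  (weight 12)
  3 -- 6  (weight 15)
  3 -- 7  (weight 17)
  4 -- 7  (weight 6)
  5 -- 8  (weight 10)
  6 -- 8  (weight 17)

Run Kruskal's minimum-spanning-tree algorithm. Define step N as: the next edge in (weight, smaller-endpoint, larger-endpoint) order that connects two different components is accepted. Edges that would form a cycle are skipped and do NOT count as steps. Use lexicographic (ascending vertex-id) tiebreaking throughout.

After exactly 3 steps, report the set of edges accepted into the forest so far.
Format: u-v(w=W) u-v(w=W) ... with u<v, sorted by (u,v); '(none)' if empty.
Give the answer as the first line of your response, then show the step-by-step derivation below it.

0-1(w=7) 0-8(w=2) 4-7(w=6)

step 1: add edge 0-8 (w=2); MST = {0-8(w=2)}
step 2: add edge 4-7 (w=6); MST = {0-8(w=2) 4-7(w=6)}
step 3: add edge 0-1 (w=7); MST = {0-1(w=7) 0-8(w=2) 4-7(w=6)}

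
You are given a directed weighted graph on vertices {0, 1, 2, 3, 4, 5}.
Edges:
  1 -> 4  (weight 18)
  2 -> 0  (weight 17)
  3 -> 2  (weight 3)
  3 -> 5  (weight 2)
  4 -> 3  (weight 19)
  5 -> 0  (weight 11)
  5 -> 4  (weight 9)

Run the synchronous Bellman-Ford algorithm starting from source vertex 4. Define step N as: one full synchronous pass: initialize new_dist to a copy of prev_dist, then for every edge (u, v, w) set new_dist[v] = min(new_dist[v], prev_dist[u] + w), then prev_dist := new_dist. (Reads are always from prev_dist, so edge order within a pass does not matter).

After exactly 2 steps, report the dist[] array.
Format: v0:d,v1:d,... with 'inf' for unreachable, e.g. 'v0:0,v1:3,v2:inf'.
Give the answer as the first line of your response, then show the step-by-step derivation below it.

v0:inf,v1:inf,v2:22,v3:19,v4:0,v5:21

step 1: dist = v0:inf,v1:inf,v2:inf,v3:19,v4:0,v5:inf
step 2: dist = v0:inf,v1:inf,v2:22,v3:19,v4:0,v5:21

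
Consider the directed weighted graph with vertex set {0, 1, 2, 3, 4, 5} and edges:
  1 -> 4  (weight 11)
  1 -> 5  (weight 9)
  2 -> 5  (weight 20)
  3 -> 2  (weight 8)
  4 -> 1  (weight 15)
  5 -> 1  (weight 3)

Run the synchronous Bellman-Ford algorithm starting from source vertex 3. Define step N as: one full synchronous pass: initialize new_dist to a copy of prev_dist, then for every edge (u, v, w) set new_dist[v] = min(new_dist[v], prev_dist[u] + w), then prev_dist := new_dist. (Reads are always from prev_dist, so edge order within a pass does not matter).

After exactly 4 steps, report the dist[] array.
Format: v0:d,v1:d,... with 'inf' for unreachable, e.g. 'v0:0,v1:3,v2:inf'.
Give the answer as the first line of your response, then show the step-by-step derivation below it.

v0:inf,v1:31,v2:8,v3:0,v4:42,v5:28

step 1: dist = v0:inf,v1:inf,v2:8,v3:0,v4:inf,v5:inf
step 2: dist = v0:inf,v1:inf,v2:8,v3:0,v4:inf,v5:28
step 3: dist = v0:inf,v1:31,v2:8,v3:0,v4:inf,v5:28
step 4: dist = v0:inf,v1:31,v2:8,v3:0,v4:42,v5:28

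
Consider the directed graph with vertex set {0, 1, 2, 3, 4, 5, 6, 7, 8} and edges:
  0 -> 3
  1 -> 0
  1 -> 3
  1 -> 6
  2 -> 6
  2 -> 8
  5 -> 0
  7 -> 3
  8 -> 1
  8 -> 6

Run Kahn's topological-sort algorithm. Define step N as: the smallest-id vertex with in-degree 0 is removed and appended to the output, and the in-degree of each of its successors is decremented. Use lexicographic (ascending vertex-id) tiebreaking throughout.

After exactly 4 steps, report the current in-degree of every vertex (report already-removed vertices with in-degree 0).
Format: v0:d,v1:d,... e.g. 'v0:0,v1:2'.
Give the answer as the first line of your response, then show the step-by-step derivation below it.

v0:1,v1:1,v2:0,v3:2,v4:0,v5:0,v6:2,v7:0,v8:0

step 1: output 2; order=[2]; indeg=(2,1,0,3,0,0,2,0,0)
step 2: output 4; order=[2,4]; indeg=(2,1,0,3,0,0,2,0,0)
step 3: output 5; order=[2,4,5]; indeg=(1,1,0,3,0,0,2,0,0)
step 4: output 7; order=[2,4,5,7]; indeg=(1,1,0,2,0,0,2,0,0)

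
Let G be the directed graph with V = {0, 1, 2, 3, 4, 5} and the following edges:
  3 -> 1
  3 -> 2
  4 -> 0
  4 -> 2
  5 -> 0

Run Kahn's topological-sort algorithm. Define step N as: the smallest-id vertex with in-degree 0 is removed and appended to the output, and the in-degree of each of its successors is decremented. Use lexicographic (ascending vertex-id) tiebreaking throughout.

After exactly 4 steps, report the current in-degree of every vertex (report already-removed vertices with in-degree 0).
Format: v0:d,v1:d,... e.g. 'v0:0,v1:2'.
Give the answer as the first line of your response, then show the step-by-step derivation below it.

v0:1,v1:0,v2:0,v3:0,v4:0,v5:0

step 1: output 3; order=[3]; indeg=(2,0,1,0,0,0)
step 2: output 1; order=[3,1]; indeg=(2,0,1,0,0,0)
step 3: output 4; order=[3,1,4]; indeg=(1,0,0,0,0,0)
step 4: output 2; order=[3,1,4,2]; indeg=(1,0,0,0,0,0)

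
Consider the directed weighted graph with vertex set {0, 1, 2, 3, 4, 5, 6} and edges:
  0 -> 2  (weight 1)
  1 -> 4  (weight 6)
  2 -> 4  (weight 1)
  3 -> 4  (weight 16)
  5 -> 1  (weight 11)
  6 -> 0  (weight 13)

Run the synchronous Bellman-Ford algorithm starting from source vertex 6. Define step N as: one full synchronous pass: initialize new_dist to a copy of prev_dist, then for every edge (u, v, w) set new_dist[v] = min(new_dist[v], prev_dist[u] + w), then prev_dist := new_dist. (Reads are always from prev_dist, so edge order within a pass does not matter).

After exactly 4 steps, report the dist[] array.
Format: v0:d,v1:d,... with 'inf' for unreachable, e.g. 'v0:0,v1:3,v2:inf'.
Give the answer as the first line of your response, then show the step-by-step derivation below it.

v0:13,v1:inf,v2:14,v3:inf,v4:15,v5:inf,v6:0

step 1: dist = v0:13,v1:inf,v2:inf,v3:inf,v4:inf,v5:inf,v6:0
step 2: dist = v0:13,v1:inf,v2:14,v3:inf,v4:inf,v5:inf,v6:0
step 3: dist = v0:13,v1:inf,v2:14,v3:inf,v4:15,v5:inf,v6:0
step 4: dist = v0:13,v1:inf,v2:14,v3:inf,v4:15,v5:inf,v6:0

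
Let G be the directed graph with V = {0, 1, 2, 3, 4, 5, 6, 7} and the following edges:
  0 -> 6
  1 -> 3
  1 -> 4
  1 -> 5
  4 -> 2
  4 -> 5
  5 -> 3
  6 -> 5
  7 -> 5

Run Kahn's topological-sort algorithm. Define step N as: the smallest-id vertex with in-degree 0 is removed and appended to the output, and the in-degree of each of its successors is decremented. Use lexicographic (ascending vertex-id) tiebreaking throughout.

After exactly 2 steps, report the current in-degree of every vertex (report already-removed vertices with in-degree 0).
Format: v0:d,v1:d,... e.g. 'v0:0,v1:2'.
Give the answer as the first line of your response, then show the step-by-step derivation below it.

v0:0,v1:0,v2:1,v3:1,v4:0,v5:3,v6:0,v7:0

step 1: output 0; order=[0]; indeg=(0,0,1,2,1,4,0,0)
step 2: output 1; order=[0,1]; indeg=(0,0,1,1,0,3,0,0)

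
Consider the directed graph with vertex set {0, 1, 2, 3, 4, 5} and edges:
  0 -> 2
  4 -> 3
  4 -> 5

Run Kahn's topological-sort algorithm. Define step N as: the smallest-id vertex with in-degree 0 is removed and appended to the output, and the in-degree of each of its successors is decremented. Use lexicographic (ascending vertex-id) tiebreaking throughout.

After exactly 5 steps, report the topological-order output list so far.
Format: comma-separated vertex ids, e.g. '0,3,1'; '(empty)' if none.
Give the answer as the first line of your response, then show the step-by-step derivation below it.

0,1,2,4,3

step 1: output 0; order=[0]; indeg=(0,0,0,1,0,1)
step 2: output 1; order=[0,1]; indeg=(0,0,0,1,0,1)
step 3: output 2; order=[0,1,2]; indeg=(0,0,0,1,0,1)
step 4: output 4; order=[0,1,2,4]; indeg=(0,0,0,0,0,0)
step 5: output 3; order=[0,1,2,4,3]; indeg=(0,0,0,0,0,0)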